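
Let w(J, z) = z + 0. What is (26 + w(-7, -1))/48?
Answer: 25/48 ≈ 0.52083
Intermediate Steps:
w(J, z) = z
(26 + w(-7, -1))/48 = (26 - 1)/48 = (1/48)*25 = 25/48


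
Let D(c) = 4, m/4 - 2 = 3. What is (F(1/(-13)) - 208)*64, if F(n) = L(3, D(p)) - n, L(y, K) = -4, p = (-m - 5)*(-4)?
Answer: -176320/13 ≈ -13563.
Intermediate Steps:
m = 20 (m = 8 + 4*3 = 8 + 12 = 20)
p = 100 (p = (-1*20 - 5)*(-4) = (-20 - 5)*(-4) = -25*(-4) = 100)
F(n) = -4 - n
(F(1/(-13)) - 208)*64 = ((-4 - 1/(-13)) - 208)*64 = ((-4 - (-1)/13) - 208)*64 = ((-4 - 1*(-1/13)) - 208)*64 = ((-4 + 1/13) - 208)*64 = (-51/13 - 208)*64 = -2755/13*64 = -176320/13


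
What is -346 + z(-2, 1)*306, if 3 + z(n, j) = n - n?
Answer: -1264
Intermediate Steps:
z(n, j) = -3 (z(n, j) = -3 + (n - n) = -3 + 0 = -3)
-346 + z(-2, 1)*306 = -346 - 3*306 = -346 - 918 = -1264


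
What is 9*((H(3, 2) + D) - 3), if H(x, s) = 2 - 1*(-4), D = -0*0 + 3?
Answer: 54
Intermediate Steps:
D = 3 (D = -4*0 + 3 = 0 + 3 = 3)
H(x, s) = 6 (H(x, s) = 2 + 4 = 6)
9*((H(3, 2) + D) - 3) = 9*((6 + 3) - 3) = 9*(9 - 3) = 9*6 = 54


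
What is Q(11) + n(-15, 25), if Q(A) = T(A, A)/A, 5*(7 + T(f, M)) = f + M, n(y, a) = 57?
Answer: 3122/55 ≈ 56.764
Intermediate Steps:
T(f, M) = -7 + M/5 + f/5 (T(f, M) = -7 + (f + M)/5 = -7 + (M + f)/5 = -7 + (M/5 + f/5) = -7 + M/5 + f/5)
Q(A) = (-7 + 2*A/5)/A (Q(A) = (-7 + A/5 + A/5)/A = (-7 + 2*A/5)/A)
Q(11) + n(-15, 25) = (2/5 - 7/11) + 57 = -13/55 + 57 = 3122/55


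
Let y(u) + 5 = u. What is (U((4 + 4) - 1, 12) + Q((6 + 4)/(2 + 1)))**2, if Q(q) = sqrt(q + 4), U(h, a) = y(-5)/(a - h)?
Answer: (6 - sqrt(66))**2/9 ≈ 0.50128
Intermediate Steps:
y(u) = -5 + u
U(h, a) = -10/(a - h) (U(h, a) = (-5 - 5)/(a - h) = -10/(a - h))
Q(q) = sqrt(4 + q)
(U((4 + 4) - 1, 12) + Q((6 + 4)/(2 + 1)))**2 = (-10/(12 - ((4 + 4) - 1)) + sqrt(4 + (6 + 4)/(2 + 1)))**2 = (-10/(12 - (8 - 1)) + sqrt(4 + 10/3))**2 = (-10/(12 - 1*7) + sqrt(4 + 10*(1/3)))**2 = (-10/(12 - 7) + sqrt(4 + 10/3))**2 = (-10/5 + sqrt(22/3))**2 = (-10*1/5 + sqrt(66)/3)**2 = (-2 + sqrt(66)/3)**2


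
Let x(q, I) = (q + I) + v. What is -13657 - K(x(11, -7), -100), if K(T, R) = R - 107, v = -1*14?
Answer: -13450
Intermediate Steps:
v = -14
x(q, I) = -14 + I + q (x(q, I) = (q + I) - 14 = (I + q) - 14 = -14 + I + q)
K(T, R) = -107 + R
-13657 - K(x(11, -7), -100) = -13657 - (-107 - 100) = -13657 - 1*(-207) = -13657 + 207 = -13450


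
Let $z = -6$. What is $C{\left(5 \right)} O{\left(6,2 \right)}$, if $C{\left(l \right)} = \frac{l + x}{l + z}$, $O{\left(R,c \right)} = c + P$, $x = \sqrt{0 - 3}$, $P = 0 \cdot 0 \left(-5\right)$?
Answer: $-10 - 2 i \sqrt{3} \approx -10.0 - 3.4641 i$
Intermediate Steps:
$P = 0$ ($P = 0 \left(-5\right) = 0$)
$x = i \sqrt{3}$ ($x = \sqrt{-3} = i \sqrt{3} \approx 1.732 i$)
$O{\left(R,c \right)} = c$ ($O{\left(R,c \right)} = c + 0 = c$)
$C{\left(l \right)} = \frac{l + i \sqrt{3}}{-6 + l}$ ($C{\left(l \right)} = \frac{l + i \sqrt{3}}{l - 6} = \frac{l + i \sqrt{3}}{-6 + l}$)
$C{\left(5 \right)} O{\left(6,2 \right)} = \frac{5 + i \sqrt{3}}{-6 + 5} \cdot 2 = \frac{5 + i \sqrt{3}}{-1} \cdot 2 = - (5 + i \sqrt{3}) 2 = \left(-5 - i \sqrt{3}\right) 2 = -10 - 2 i \sqrt{3}$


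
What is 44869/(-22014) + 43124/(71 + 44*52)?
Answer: 843485765/51931026 ≈ 16.242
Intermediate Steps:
44869/(-22014) + 43124/(71 + 44*52) = 44869*(-1/22014) + 43124/(71 + 2288) = -44869/22014 + 43124/2359 = 843485765/51931026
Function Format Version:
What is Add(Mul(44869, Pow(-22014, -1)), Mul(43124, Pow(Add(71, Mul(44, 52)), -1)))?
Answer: Rational(843485765, 51931026) ≈ 16.242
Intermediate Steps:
Add(Mul(44869, Pow(-22014, -1)), Mul(43124, Pow(Add(71, Mul(44, 52)), -1))) = Add(Mul(44869, Rational(-1, 22014)), Mul(43124, Pow(Add(71, 2288), -1))) = Add(Rational(-44869, 22014), Mul(43124, Pow(2359, -1))) = Add(Rational(-44869, 22014), Mul(43124, Rational(1, 2359))) = Add(Rational(-44869, 22014), Rational(43124, 2359)) = Rational(843485765, 51931026)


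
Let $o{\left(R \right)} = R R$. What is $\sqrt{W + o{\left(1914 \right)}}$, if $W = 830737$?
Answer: $7 \sqrt{91717} \approx 2119.9$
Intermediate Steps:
$o{\left(R \right)} = R^{2}$
$\sqrt{W + o{\left(1914 \right)}} = \sqrt{830737 + 1914^{2}} = \sqrt{830737 + 3663396} = \sqrt{4494133} = 7 \sqrt{91717}$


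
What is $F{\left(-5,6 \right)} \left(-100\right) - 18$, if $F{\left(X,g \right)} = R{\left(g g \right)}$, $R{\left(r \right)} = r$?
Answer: $-3618$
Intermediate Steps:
$F{\left(X,g \right)} = g^{2}$ ($F{\left(X,g \right)} = g g = g^{2}$)
$F{\left(-5,6 \right)} \left(-100\right) - 18 = 6^{2} \left(-100\right) - 18 = 36 \left(-100\right) - 18 = -3600 - 18 = -3618$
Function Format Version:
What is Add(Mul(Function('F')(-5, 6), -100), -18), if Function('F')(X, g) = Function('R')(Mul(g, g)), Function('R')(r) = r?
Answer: -3618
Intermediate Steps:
Function('F')(X, g) = Pow(g, 2) (Function('F')(X, g) = Mul(g, g) = Pow(g, 2))
Add(Mul(Function('F')(-5, 6), -100), -18) = Add(Mul(Pow(6, 2), -100), -18) = Add(Mul(36, -100), -18) = Add(-3600, -18) = -3618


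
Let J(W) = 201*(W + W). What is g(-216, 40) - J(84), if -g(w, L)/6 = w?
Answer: -32472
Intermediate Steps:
g(w, L) = -6*w
J(W) = 402*W (J(W) = 201*(2*W) = 402*W)
g(-216, 40) - J(84) = -6*(-216) - 402*84 = 1296 - 1*33768 = 1296 - 33768 = -32472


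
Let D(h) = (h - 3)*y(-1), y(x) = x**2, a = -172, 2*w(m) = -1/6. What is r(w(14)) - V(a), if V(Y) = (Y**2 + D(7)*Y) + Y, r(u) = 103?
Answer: -28621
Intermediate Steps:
w(m) = -1/12 (w(m) = (-1/6)/2 = (-1*1/6)/2 = (1/2)*(-1/6) = -1/12)
D(h) = -3 + h (D(h) = (h - 3)*(-1)**2 = (-3 + h)*1 = -3 + h)
V(Y) = Y**2 + 5*Y (V(Y) = (Y**2 + (-3 + 7)*Y) + Y = (Y**2 + 4*Y) + Y = Y**2 + 5*Y)
r(w(14)) - V(a) = 103 - (-172)*(5 - 172) = 103 - (-172)*(-167) = 103 - 1*28724 = 103 - 28724 = -28621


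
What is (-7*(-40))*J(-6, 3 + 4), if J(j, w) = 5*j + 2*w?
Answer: -4480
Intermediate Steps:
J(j, w) = 2*w + 5*j
(-7*(-40))*J(-6, 3 + 4) = (-7*(-40))*(2*(3 + 4) + 5*(-6)) = 280*(2*7 - 30) = 280*(14 - 30) = 280*(-16) = -4480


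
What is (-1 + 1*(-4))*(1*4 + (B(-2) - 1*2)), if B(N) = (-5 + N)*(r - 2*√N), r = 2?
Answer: 60 - 70*I*√2 ≈ 60.0 - 98.995*I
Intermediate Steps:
B(N) = (-5 + N)*(2 - 2*√N)
(-1 + 1*(-4))*(1*4 + (B(-2) - 1*2)) = (-1 + 1*(-4))*(1*4 + ((-10 - (-4)*I*√2 + 2*(-2) + 10*√(-2)) - 1*2)) = (-1 - 4)*(4 + ((-10 - (-4)*I*√2 - 4 + 10*(I*√2)) - 2)) = -5*(4 + ((-10 + 4*I*√2 - 4 + 10*I*√2) - 2)) = -5*(4 + ((-14 + 14*I*√2) - 2)) = -5*(4 + (-16 + 14*I*√2)) = -5*(-12 + 14*I*√2) = 60 - 70*I*√2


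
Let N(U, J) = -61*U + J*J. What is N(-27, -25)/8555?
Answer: 2272/8555 ≈ 0.26558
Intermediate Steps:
N(U, J) = J² - 61*U (N(U, J) = -61*U + J² = J² - 61*U)
N(-27, -25)/8555 = ((-25)² - 61*(-27))/8555 = (625 + 1647)*(1/8555) = 2272*(1/8555) = 2272/8555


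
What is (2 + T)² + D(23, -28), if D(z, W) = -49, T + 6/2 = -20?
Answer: 392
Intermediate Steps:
T = -23 (T = -3 - 20 = -23)
(2 + T)² + D(23, -28) = (2 - 23)² - 49 = (-21)² - 49 = 441 - 49 = 392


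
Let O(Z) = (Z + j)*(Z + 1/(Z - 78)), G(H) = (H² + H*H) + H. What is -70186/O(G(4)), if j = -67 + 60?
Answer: -2947812/43819 ≈ -67.272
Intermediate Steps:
j = -7
G(H) = H + 2*H² (G(H) = (H² + H²) + H = 2*H² + H = H + 2*H²)
O(Z) = (-7 + Z)*(Z + 1/(-78 + Z)) (O(Z) = (Z - 7)*(Z + 1/(Z - 78)) = (-7 + Z)*(Z + 1/(-78 + Z)))
-70186/O(G(4)) = -70186*(-78 + 4*(1 + 2*4))/(-7 + (4*(1 + 2*4))³ - 85*16*(1 + 2*4)² + 547*(4*(1 + 2*4))) = -70186*(-78 + 4*(1 + 8))/(-7 + (4*(1 + 8))³ - 85*16*(1 + 8)² + 547*(4*(1 + 8))) = -70186*(-78 + 4*9)/(-7 + (4*9)³ - 85*(4*9)² + 547*(4*9)) = -70186*(-78 + 36)/(-7 + 36³ - 85*36² + 547*36) = -70186*(-42/(-7 + 46656 - 85*1296 + 19692)) = -70186*(-42/(-7 + 46656 - 110160 + 19692)) = -70186/((-1/42*(-43819))) = -70186/43819/42 = -70186*42/43819 = -2947812/43819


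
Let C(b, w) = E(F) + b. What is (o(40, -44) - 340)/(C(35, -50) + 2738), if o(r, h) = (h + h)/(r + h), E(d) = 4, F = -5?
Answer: -318/2777 ≈ -0.11451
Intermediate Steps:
o(r, h) = 2*h/(h + r) (o(r, h) = (2*h)/(h + r) = 2*h/(h + r))
C(b, w) = 4 + b
(o(40, -44) - 340)/(C(35, -50) + 2738) = (2*(-44)/(-44 + 40) - 340)/((4 + 35) + 2738) = (2*(-44)/(-4) - 340)/(39 + 2738) = (2*(-44)*(-1/4) - 340)/2777 = (22 - 340)*(1/2777) = -318*1/2777 = -318/2777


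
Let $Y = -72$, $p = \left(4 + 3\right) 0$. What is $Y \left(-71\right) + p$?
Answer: $5112$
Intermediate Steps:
$p = 0$ ($p = 7 \cdot 0 = 0$)
$Y \left(-71\right) + p = \left(-72\right) \left(-71\right) + 0 = 5112 + 0 = 5112$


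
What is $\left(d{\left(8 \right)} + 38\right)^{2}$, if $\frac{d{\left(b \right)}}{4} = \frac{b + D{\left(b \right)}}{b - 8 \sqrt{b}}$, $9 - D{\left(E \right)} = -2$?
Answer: $\frac{266057}{196} - \frac{9747 \sqrt{2}}{49} \approx 1076.1$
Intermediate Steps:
$D{\left(E \right)} = 11$ ($D{\left(E \right)} = 9 - -2 = 9 + 2 = 11$)
$d{\left(b \right)} = \frac{4 \left(11 + b\right)}{b - 8 \sqrt{b}}$ ($d{\left(b \right)} = 4 \frac{b + 11}{b - 8 \sqrt{b}} = 4 \frac{11 + b}{b - 8 \sqrt{b}} = \frac{4 \left(11 + b\right)}{b - 8 \sqrt{b}}$)
$\left(d{\left(8 \right)} + 38\right)^{2} = \left(\frac{4 \left(11 + 8\right)}{8 - 8 \sqrt{8}} + 38\right)^{2} = \left(4 \frac{1}{8 - 8 \cdot 2 \sqrt{2}} \cdot 19 + 38\right)^{2} = \left(4 \frac{1}{8 - 16 \sqrt{2}} \cdot 19 + 38\right)^{2} = \left(\frac{76}{8 - 16 \sqrt{2}} + 38\right)^{2} = \left(38 + \frac{76}{8 - 16 \sqrt{2}}\right)^{2}$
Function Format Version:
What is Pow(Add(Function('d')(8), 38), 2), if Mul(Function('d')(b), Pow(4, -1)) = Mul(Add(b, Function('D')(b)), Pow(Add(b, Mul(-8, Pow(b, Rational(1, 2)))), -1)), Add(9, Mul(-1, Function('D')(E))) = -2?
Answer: Add(Rational(266057, 196), Mul(Rational(-9747, 49), Pow(2, Rational(1, 2)))) ≈ 1076.1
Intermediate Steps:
Function('D')(E) = 11 (Function('D')(E) = Add(9, Mul(-1, -2)) = Add(9, 2) = 11)
Function('d')(b) = Mul(4, Pow(Add(b, Mul(-8, Pow(b, Rational(1, 2)))), -1), Add(11, b)) (Function('d')(b) = Mul(4, Mul(Add(b, 11), Pow(Add(b, Mul(-8, Pow(b, Rational(1, 2)))), -1))) = Mul(4, Mul(Add(11, b), Pow(Add(b, Mul(-8, Pow(b, Rational(1, 2)))), -1))) = Mul(4, Mul(Pow(Add(b, Mul(-8, Pow(b, Rational(1, 2)))), -1), Add(11, b))) = Mul(4, Pow(Add(b, Mul(-8, Pow(b, Rational(1, 2)))), -1), Add(11, b)))
Pow(Add(Function('d')(8), 38), 2) = Pow(Add(Mul(4, Pow(Add(8, Mul(-8, Pow(8, Rational(1, 2)))), -1), Add(11, 8)), 38), 2) = Pow(Add(Mul(4, Pow(Add(8, Mul(-8, Mul(2, Pow(2, Rational(1, 2))))), -1), 19), 38), 2) = Pow(Add(Mul(4, Pow(Add(8, Mul(-16, Pow(2, Rational(1, 2)))), -1), 19), 38), 2) = Pow(Add(Mul(76, Pow(Add(8, Mul(-16, Pow(2, Rational(1, 2)))), -1)), 38), 2) = Pow(Add(38, Mul(76, Pow(Add(8, Mul(-16, Pow(2, Rational(1, 2)))), -1))), 2)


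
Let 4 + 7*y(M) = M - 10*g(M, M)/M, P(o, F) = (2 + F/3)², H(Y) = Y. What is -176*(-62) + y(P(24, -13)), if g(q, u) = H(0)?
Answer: 687469/63 ≈ 10912.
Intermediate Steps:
g(q, u) = 0
P(o, F) = (2 + F/3)² (P(o, F) = (2 + F*(⅓))² = (2 + F/3)²)
y(M) = -4/7 + M/7 (y(M) = -4/7 + (M - 0/M)/7 = -4/7 + (M - 10*0)/7 = -4/7 + (M + 0)/7 = -4/7 + M/7)
-176*(-62) + y(P(24, -13)) = -176*(-62) + (-4/7 + ((6 - 13)²/9)/7) = 10912 + (-4/7 + ((⅑)*(-7)²)/7) = 10912 + (-4/7 + ((⅑)*49)/7) = 10912 + (-4/7 + (⅐)*(49/9)) = 10912 + (-4/7 + 7/9) = 10912 + 13/63 = 687469/63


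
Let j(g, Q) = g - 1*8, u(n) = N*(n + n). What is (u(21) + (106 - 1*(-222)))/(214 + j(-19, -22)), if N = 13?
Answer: 874/187 ≈ 4.6738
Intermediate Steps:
u(n) = 26*n (u(n) = 13*(n + n) = 13*(2*n) = 26*n)
j(g, Q) = -8 + g (j(g, Q) = g - 8 = -8 + g)
(u(21) + (106 - 1*(-222)))/(214 + j(-19, -22)) = (26*21 + (106 - 1*(-222)))/(214 + (-8 - 19)) = (546 + (106 + 222))/(214 - 27) = (546 + 328)/187 = 874*(1/187) = 874/187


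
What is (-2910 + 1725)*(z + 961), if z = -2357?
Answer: 1654260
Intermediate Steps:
(-2910 + 1725)*(z + 961) = (-2910 + 1725)*(-2357 + 961) = -1185*(-1396) = 1654260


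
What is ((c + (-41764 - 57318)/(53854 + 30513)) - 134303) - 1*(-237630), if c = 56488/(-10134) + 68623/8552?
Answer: 377755142178913619/3655873861128 ≈ 1.0333e+5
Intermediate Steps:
c = 106170053/43332984 (c = 56488*(-1/10134) + 68623*(1/8552) = -28244/5067 + 68623/8552 = 106170053/43332984 ≈ 2.4501)
((c + (-41764 - 57318)/(53854 + 30513)) - 134303) - 1*(-237630) = ((106170053/43332984 + (-41764 - 57318)/(53854 + 30513)) - 134303) - 1*(-237630) = ((106170053/43332984 - 99082/84367) - 134303) + 237630 = (4663730140763/3655873861128 - 134303) + 237630 = -490990163440933021/3655873861128 + 237630 = 377755142178913619/3655873861128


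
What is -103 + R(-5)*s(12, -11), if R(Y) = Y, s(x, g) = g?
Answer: -48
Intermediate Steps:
-103 + R(-5)*s(12, -11) = -103 - 5*(-11) = -103 + 55 = -48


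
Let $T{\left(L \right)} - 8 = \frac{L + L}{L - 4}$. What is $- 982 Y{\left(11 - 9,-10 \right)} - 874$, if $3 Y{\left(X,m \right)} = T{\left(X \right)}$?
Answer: $-2838$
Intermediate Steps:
$T{\left(L \right)} = 8 + \frac{2 L}{-4 + L}$ ($T{\left(L \right)} = 8 + \frac{L + L}{L - 4} = 8 + \frac{2 L}{-4 + L}$)
$Y{\left(X,m \right)} = \frac{2 \left(-16 + 5 X\right)}{3 \left(-4 + X\right)}$ ($Y{\left(X,m \right)} = \frac{2 \frac{1}{-4 + X} \left(-16 + 5 X\right)}{3} = \frac{2 \left(-16 + 5 X\right)}{3 \left(-4 + X\right)}$)
$- 982 Y{\left(11 - 9,-10 \right)} - 874 = - 982 \frac{2 \left(-16 + 5 \left(11 - 9\right)\right)}{3 \left(-4 + \left(11 - 9\right)\right)} - 874 = - 982 \frac{2 \left(-16 + 5 \cdot 2\right)}{3 \left(-4 + 2\right)} - 874 = - 982 \frac{2 \left(-16 + 10\right)}{3 \left(-2\right)} - 874 = - 982 \cdot \frac{2}{3} \left(- \frac{1}{2}\right) \left(-6\right) - 874 = \left(-982\right) 2 - 874 = -1964 - 874 = -2838$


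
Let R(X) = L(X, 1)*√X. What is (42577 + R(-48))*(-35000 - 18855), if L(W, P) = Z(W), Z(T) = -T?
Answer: -2292984335 - 10340160*I*√3 ≈ -2.293e+9 - 1.791e+7*I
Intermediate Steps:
L(W, P) = -W
R(X) = -X^(3/2) (R(X) = (-X)*√X = -X^(3/2))
(42577 + R(-48))*(-35000 - 18855) = (42577 - (-48)^(3/2))*(-35000 - 18855) = (42577 - (-192)*I*√3)*(-53855) = (42577 + 192*I*√3)*(-53855) = -2292984335 - 10340160*I*√3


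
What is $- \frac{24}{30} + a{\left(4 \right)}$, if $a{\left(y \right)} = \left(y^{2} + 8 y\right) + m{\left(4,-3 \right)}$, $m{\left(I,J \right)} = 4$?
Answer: $\frac{256}{5} \approx 51.2$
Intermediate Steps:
$a{\left(y \right)} = 4 + y^{2} + 8 y$ ($a{\left(y \right)} = \left(y^{2} + 8 y\right) + 4 = 4 + y^{2} + 8 y$)
$- \frac{24}{30} + a{\left(4 \right)} = - \frac{24}{30} + \left(4 + 4^{2} + 8 \cdot 4\right) = \left(-24\right) \frac{1}{30} + \left(4 + 16 + 32\right) = - \frac{4}{5} + 52 = \frac{256}{5}$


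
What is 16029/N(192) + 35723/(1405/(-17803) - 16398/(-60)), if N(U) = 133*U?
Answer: 54394217349587/414036865088 ≈ 131.38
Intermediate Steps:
16029/N(192) + 35723/(1405/(-17803) - 16398/(-60)) = 16029/((133*192)) + 35723/(1405/(-17803) - 16398/(-60)) = 16029/25536 + 35723/(1405*(-1/17803) - 16398*(-1/60)) = 16029*(1/25536) + 35723/(-1405/17803 + 2733/10) = 5343/8512 + 35723/(48641549/178030) = 5343/8512 + 35723*(178030/48641549) = 5343/8512 + 6359765690/48641549 = 54394217349587/414036865088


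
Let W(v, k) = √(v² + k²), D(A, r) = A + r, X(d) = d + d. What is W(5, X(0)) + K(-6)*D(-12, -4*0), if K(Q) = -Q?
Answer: -67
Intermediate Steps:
X(d) = 2*d
W(v, k) = √(k² + v²)
W(5, X(0)) + K(-6)*D(-12, -4*0) = √((2*0)² + 5²) + (-1*(-6))*(-12 - 4*0) = √(0² + 25) + 6*(-12 + 0) = √(0 + 25) + 6*(-12) = √25 - 72 = 5 - 72 = -67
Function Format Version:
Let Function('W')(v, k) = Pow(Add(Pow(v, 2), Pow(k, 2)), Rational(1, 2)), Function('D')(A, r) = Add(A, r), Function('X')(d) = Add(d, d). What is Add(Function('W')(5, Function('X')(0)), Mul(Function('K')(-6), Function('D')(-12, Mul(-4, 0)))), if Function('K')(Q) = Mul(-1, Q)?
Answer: -67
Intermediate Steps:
Function('X')(d) = Mul(2, d)
Function('W')(v, k) = Pow(Add(Pow(k, 2), Pow(v, 2)), Rational(1, 2))
Add(Function('W')(5, Function('X')(0)), Mul(Function('K')(-6), Function('D')(-12, Mul(-4, 0)))) = Add(Pow(Add(Pow(Mul(2, 0), 2), Pow(5, 2)), Rational(1, 2)), Mul(Mul(-1, -6), Add(-12, Mul(-4, 0)))) = Add(Pow(Add(Pow(0, 2), 25), Rational(1, 2)), Mul(6, Add(-12, 0))) = Add(Pow(Add(0, 25), Rational(1, 2)), Mul(6, -12)) = Add(Pow(25, Rational(1, 2)), -72) = Add(5, -72) = -67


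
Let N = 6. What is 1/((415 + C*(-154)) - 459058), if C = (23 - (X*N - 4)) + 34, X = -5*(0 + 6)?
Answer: -1/495757 ≈ -2.0171e-6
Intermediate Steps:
X = -30 (X = -5*6 = -30)
C = 241 (C = (23 - (-30*6 - 4)) + 34 = (23 - (-180 - 4)) + 34 = (23 - 1*(-184)) + 34 = (23 + 184) + 34 = 207 + 34 = 241)
1/((415 + C*(-154)) - 459058) = 1/((415 + 241*(-154)) - 459058) = 1/((415 - 37114) - 459058) = 1/(-36699 - 459058) = 1/(-495757) = -1/495757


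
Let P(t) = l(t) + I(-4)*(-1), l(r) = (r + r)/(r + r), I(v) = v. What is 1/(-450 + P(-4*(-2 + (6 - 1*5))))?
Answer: -1/445 ≈ -0.0022472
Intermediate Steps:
l(r) = 1 (l(r) = (2*r)/((2*r)) = (2*r)*(1/(2*r)) = 1)
P(t) = 5 (P(t) = 1 - 4*(-1) = 1 + 4 = 5)
1/(-450 + P(-4*(-2 + (6 - 1*5)))) = 1/(-450 + 5) = 1/(-445) = -1/445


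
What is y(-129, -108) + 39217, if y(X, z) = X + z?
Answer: 38980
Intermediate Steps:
y(-129, -108) + 39217 = (-129 - 108) + 39217 = -237 + 39217 = 38980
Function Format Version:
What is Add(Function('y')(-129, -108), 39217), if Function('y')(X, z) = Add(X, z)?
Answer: 38980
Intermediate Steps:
Add(Function('y')(-129, -108), 39217) = Add(Add(-129, -108), 39217) = Add(-237, 39217) = 38980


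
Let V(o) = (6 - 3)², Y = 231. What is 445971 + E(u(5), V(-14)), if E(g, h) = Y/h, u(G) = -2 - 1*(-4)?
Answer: 1337990/3 ≈ 4.4600e+5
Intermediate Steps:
u(G) = 2 (u(G) = -2 + 4 = 2)
V(o) = 9 (V(o) = 3² = 9)
E(g, h) = 231/h
445971 + E(u(5), V(-14)) = 445971 + 231/9 = 445971 + 231*(⅑) = 445971 + 77/3 = 1337990/3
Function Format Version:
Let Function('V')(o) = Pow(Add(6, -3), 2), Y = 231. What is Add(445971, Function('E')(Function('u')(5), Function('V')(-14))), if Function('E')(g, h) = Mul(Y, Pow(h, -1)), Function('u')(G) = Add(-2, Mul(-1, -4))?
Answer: Rational(1337990, 3) ≈ 4.4600e+5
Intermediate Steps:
Function('u')(G) = 2 (Function('u')(G) = Add(-2, 4) = 2)
Function('V')(o) = 9 (Function('V')(o) = Pow(3, 2) = 9)
Function('E')(g, h) = Mul(231, Pow(h, -1))
Add(445971, Function('E')(Function('u')(5), Function('V')(-14))) = Add(445971, Mul(231, Pow(9, -1))) = Add(445971, Mul(231, Rational(1, 9))) = Add(445971, Rational(77, 3)) = Rational(1337990, 3)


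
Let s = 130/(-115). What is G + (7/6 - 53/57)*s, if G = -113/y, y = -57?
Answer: 2248/1311 ≈ 1.7147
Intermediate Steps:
s = -26/23 (s = 130*(-1/115) = -26/23 ≈ -1.1304)
G = 113/57 (G = -113/(-57) = -113*(-1/57) = 113/57 ≈ 1.9825)
G + (7/6 - 53/57)*s = 113/57 + (7/6 - 53/57)*(-26/23) = 113/57 + (9/38)*(-26/23) = 113/57 - 117/437 = 2248/1311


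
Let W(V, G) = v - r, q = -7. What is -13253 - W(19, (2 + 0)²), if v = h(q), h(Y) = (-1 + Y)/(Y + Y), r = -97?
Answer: -93454/7 ≈ -13351.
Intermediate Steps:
h(Y) = (-1 + Y)/(2*Y) (h(Y) = (-1 + Y)/((2*Y)) = (-1 + Y)*(1/(2*Y)) = (-1 + Y)/(2*Y))
v = 4/7 (v = (½)*(-1 - 7)/(-7) = (½)*(-⅐)*(-8) = 4/7 ≈ 0.57143)
W(V, G) = 683/7 (W(V, G) = 4/7 - 1*(-97) = 4/7 + 97 = 683/7)
-13253 - W(19, (2 + 0)²) = -13253 - 1*683/7 = -13253 - 683/7 = -93454/7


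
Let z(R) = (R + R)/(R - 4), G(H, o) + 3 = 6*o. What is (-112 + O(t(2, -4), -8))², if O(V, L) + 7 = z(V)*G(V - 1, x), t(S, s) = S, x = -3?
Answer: 5929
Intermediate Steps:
G(H, o) = -3 + 6*o
z(R) = 2*R/(-4 + R) (z(R) = (2*R)/(-4 + R) = 2*R/(-4 + R))
O(V, L) = -7 - 42*V/(-4 + V) (O(V, L) = -7 + (2*V/(-4 + V))*(-3 + 6*(-3)) = -7 + (2*V/(-4 + V))*(-3 - 18) = -7 + (2*V/(-4 + V))*(-21) = -7 - 42*V/(-4 + V))
(-112 + O(t(2, -4), -8))² = (-112 + 7*(4 - 7*2)/(-4 + 2))² = (-112 + 7*(4 - 14)/(-2))² = (-112 + 7*(-½)*(-10))² = (-112 + 35)² = (-77)² = 5929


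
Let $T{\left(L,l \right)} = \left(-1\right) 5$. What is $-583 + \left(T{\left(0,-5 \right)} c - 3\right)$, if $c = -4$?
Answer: $-566$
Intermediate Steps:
$T{\left(L,l \right)} = -5$
$-583 + \left(T{\left(0,-5 \right)} c - 3\right) = -583 - -17 = -583 + \left(20 - 3\right) = -583 + 17 = -566$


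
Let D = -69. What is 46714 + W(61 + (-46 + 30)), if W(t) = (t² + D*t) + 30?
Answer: 45664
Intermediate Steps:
W(t) = 30 + t² - 69*t (W(t) = (t² - 69*t) + 30 = 30 + t² - 69*t)
46714 + W(61 + (-46 + 30)) = 46714 + (30 + (61 + (-46 + 30))² - 69*(61 + (-46 + 30))) = 46714 + (30 + (61 - 16)² - 69*(61 - 16)) = 46714 + (30 + 45² - 69*45) = 46714 + (30 + 2025 - 3105) = 46714 - 1050 = 45664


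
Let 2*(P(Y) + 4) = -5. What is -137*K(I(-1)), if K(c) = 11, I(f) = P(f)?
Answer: -1507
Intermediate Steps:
P(Y) = -13/2 (P(Y) = -4 + (½)*(-5) = -4 - 5/2 = -13/2)
I(f) = -13/2
-137*K(I(-1)) = -137*11 = -1507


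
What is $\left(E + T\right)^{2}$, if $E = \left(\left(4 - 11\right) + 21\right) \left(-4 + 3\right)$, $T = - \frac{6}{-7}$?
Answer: $\frac{8464}{49} \approx 172.73$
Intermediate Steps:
$T = \frac{6}{7}$ ($T = \left(-6\right) \left(- \frac{1}{7}\right) = \frac{6}{7} \approx 0.85714$)
$E = -14$ ($E = \left(\left(4 - 11\right) + 21\right) \left(-1\right) = \left(-7 + 21\right) \left(-1\right) = 14 \left(-1\right) = -14$)
$\left(E + T\right)^{2} = \left(-14 + \frac{6}{7}\right)^{2} = \left(- \frac{92}{7}\right)^{2} = \frac{8464}{49}$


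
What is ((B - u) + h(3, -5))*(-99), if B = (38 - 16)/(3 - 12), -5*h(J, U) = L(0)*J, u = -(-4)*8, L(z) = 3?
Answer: 17941/5 ≈ 3588.2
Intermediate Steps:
u = 32 (u = -4*(-8) = 32)
h(J, U) = -3*J/5
B = -22/9 (B = 22/(-9) = 22*(-⅑) = -22/9 ≈ -2.4444)
((B - u) + h(3, -5))*(-99) = ((-22/9 - 1*32) - ⅗*3)*(-99) = ((-22/9 - 32) - 9/5)*(-99) = (-310/9 - 9/5)*(-99) = -1631/45*(-99) = 17941/5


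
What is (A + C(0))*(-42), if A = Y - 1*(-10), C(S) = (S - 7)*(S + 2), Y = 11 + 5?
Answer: -504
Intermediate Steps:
Y = 16
C(S) = (-7 + S)*(2 + S)
A = 26 (A = 16 - 1*(-10) = 16 + 10 = 26)
(A + C(0))*(-42) = (26 + (-14 + 0² - 5*0))*(-42) = (26 + (-14 + 0 + 0))*(-42) = (26 - 14)*(-42) = 12*(-42) = -504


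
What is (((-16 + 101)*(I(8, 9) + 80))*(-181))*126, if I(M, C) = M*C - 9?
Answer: -277206930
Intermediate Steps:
I(M, C) = -9 + C*M (I(M, C) = C*M - 9 = -9 + C*M)
(((-16 + 101)*(I(8, 9) + 80))*(-181))*126 = (((-16 + 101)*((-9 + 9*8) + 80))*(-181))*126 = ((85*((-9 + 72) + 80))*(-181))*126 = ((85*(63 + 80))*(-181))*126 = ((85*143)*(-181))*126 = (12155*(-181))*126 = -2200055*126 = -277206930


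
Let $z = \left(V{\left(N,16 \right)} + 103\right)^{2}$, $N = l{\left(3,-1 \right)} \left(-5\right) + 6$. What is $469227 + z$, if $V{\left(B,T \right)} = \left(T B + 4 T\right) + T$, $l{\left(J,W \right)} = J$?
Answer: $470748$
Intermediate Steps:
$N = -9$ ($N = 3 \left(-5\right) + 6 = -15 + 6 = -9$)
$V{\left(B,T \right)} = 5 T + B T$ ($V{\left(B,T \right)} = \left(B T + 4 T\right) + T = \left(4 T + B T\right) + T = 5 T + B T$)
$z = 1521$ ($z = \left(16 \left(5 - 9\right) + 103\right)^{2} = \left(16 \left(-4\right) + 103\right)^{2} = \left(-64 + 103\right)^{2} = 39^{2} = 1521$)
$469227 + z = 469227 + 1521 = 470748$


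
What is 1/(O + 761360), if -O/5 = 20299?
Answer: 1/659865 ≈ 1.5155e-6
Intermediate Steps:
O = -101495 (O = -5*20299 = -101495)
1/(O + 761360) = 1/(-101495 + 761360) = 1/659865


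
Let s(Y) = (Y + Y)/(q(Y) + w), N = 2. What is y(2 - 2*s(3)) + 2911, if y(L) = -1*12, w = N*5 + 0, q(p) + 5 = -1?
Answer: 2899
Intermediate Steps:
q(p) = -6 (q(p) = -5 - 1 = -6)
w = 10 (w = 2*5 + 0 = 10 + 0 = 10)
s(Y) = Y/2 (s(Y) = (Y + Y)/(-6 + 10) = (2*Y)/4 = (2*Y)*(¼) = Y/2)
y(L) = -12
y(2 - 2*s(3)) + 2911 = -12 + 2911 = 2899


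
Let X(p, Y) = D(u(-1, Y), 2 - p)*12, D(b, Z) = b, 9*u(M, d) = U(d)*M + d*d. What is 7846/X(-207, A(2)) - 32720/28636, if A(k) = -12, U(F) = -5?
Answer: 81816631/2133382 ≈ 38.351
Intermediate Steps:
u(M, d) = -5*M/9 + d²/9 (u(M, d) = (-5*M + d*d)/9 = (-5*M + d²)/9 = (d² - 5*M)/9 = -5*M/9 + d²/9)
X(p, Y) = 20/3 + 4*Y²/3 (X(p, Y) = (-5/9*(-1) + Y²/9)*12 = (5/9 + Y²/9)*12 = 20/3 + 4*Y²/3)
7846/X(-207, A(2)) - 32720/28636 = 7846/(20/3 + (4/3)*(-12)²) - 32720/28636 = 7846/(20/3 + (4/3)*144) - 32720*1/28636 = 7846/(20/3 + 192) - 8180/7159 = 7846/(596/3) - 8180/7159 = 7846*(3/596) - 8180/7159 = 11769/298 - 8180/7159 = 81816631/2133382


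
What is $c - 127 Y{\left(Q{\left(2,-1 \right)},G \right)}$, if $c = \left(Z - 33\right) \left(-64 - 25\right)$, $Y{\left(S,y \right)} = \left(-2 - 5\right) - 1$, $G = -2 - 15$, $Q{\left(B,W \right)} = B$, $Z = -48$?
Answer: $8225$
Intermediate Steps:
$G = -17$ ($G = -2 - 15 = -17$)
$Y{\left(S,y \right)} = -8$ ($Y{\left(S,y \right)} = -7 - 1 = -8$)
$c = 7209$ ($c = \left(-48 - 33\right) \left(-64 - 25\right) = \left(-81\right) \left(-89\right) = 7209$)
$c - 127 Y{\left(Q{\left(2,-1 \right)},G \right)} = 7209 - -1016 = 7209 + 1016 = 8225$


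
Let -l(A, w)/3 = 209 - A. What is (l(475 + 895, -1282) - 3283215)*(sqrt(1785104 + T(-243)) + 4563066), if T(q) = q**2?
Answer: -14965633578312 - 3279732*sqrt(1844153) ≈ -1.4970e+13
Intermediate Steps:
l(A, w) = -627 + 3*A (l(A, w) = -3*(209 - A) = -627 + 3*A)
(l(475 + 895, -1282) - 3283215)*(sqrt(1785104 + T(-243)) + 4563066) = ((-627 + 3*(475 + 895)) - 3283215)*(sqrt(1785104 + (-243)**2) + 4563066) = ((-627 + 3*1370) - 3283215)*(sqrt(1785104 + 59049) + 4563066) = ((-627 + 4110) - 3283215)*(sqrt(1844153) + 4563066) = (3483 - 3283215)*(4563066 + sqrt(1844153)) = -3279732*(4563066 + sqrt(1844153)) = -14965633578312 - 3279732*sqrt(1844153)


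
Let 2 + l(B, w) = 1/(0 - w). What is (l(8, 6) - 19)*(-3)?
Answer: 127/2 ≈ 63.500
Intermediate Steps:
l(B, w) = -2 - 1/w (l(B, w) = -2 + 1/(0 - w) = -2 + 1/(-w) = -2 - 1/w)
(l(8, 6) - 19)*(-3) = ((-2 - 1/6) - 19)*(-3) = ((-2 - 1*⅙) - 19)*(-3) = ((-2 - ⅙) - 19)*(-3) = (-13/6 - 19)*(-3) = -127/6*(-3) = 127/2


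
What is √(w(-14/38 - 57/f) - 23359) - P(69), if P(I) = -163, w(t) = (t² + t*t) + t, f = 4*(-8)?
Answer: 163 + I*√8632983342/608 ≈ 163.0 + 152.82*I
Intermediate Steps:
f = -32
w(t) = t + 2*t² (w(t) = (t² + t²) + t = 2*t² + t = t + 2*t²)
√(w(-14/38 - 57/f) - 23359) - P(69) = √((-14/38 - 57/(-32))*(1 + 2*(-14/38 - 57/(-32))) - 23359) - 1*(-163) = √((-14*1/38 - 57*(-1/32))*(1 + 2*(-14*1/38 - 57*(-1/32))) - 23359) + 163 = √((-7/19 + 57/32)*(1 + 2*(-7/19 + 57/32)) - 23359) + 163 = √(859*(1 + 2*(859/608))/608 - 23359) + 163 = √(859*(1 + 859/304)/608 - 23359) + 163 = √((859/608)*(1163/304) - 23359) + 163 = √(999017/184832 - 23359) + 163 = √(-4316491671/184832) + 163 = I*√8632983342/608 + 163 = 163 + I*√8632983342/608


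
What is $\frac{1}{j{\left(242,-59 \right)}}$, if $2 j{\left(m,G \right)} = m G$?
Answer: $- \frac{1}{7139} \approx -0.00014008$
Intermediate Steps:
$j{\left(m,G \right)} = \frac{G m}{2}$ ($j{\left(m,G \right)} = \frac{m G}{2} = \frac{G m}{2}$)
$\frac{1}{j{\left(242,-59 \right)}} = \frac{1}{\frac{1}{2} \left(-59\right) 242} = \frac{1}{-7139} = - \frac{1}{7139}$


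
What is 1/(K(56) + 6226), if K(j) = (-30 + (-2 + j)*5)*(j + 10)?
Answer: 1/22066 ≈ 4.5319e-5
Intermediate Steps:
K(j) = (-40 + 5*j)*(10 + j) (K(j) = (-30 + (-10 + 5*j))*(10 + j) = (-40 + 5*j)*(10 + j))
1/(K(56) + 6226) = 1/((-400 + 5*56**2 + 10*56) + 6226) = 1/((-400 + 5*3136 + 560) + 6226) = 1/((-400 + 15680 + 560) + 6226) = 1/(15840 + 6226) = 1/22066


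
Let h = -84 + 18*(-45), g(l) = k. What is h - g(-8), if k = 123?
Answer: -1017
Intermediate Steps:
g(l) = 123
h = -894 (h = -84 - 810 = -894)
h - g(-8) = -894 - 1*123 = -894 - 123 = -1017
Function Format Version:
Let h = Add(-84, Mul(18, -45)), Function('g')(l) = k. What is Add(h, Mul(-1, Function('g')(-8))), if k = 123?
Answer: -1017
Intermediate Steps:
Function('g')(l) = 123
h = -894 (h = Add(-84, -810) = -894)
Add(h, Mul(-1, Function('g')(-8))) = Add(-894, Mul(-1, 123)) = Add(-894, -123) = -1017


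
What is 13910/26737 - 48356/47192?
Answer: -159113413/315443126 ≈ -0.50441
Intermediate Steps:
13910/26737 - 48356/47192 = 13910*(1/26737) - 48356*1/47192 = 13910/26737 - 12089/11798 = -159113413/315443126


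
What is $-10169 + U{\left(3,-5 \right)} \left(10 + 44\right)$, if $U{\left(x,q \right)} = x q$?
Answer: $-10979$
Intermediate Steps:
$U{\left(x,q \right)} = q x$
$-10169 + U{\left(3,-5 \right)} \left(10 + 44\right) = -10169 + \left(-5\right) 3 \left(10 + 44\right) = -10169 - 810 = -10979$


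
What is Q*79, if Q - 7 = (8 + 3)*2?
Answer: 2291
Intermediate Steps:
Q = 29 (Q = 7 + (8 + 3)*2 = 7 + 11*2 = 7 + 22 = 29)
Q*79 = 29*79 = 2291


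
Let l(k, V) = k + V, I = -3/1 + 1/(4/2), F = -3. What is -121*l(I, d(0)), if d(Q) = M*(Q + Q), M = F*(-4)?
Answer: 605/2 ≈ 302.50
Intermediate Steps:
M = 12 (M = -3*(-4) = 12)
I = -5/2 (I = -3*1 + 1/(4*(1/2)) = -3 + 1/2 = -5/2 ≈ -2.5000)
d(Q) = 24*Q (d(Q) = 12*(Q + Q) = 12*(2*Q) = 24*Q)
l(k, V) = V + k
-121*l(I, d(0)) = -121*(24*0 - 5/2) = -121*(0 - 5/2) = -121*(-5/2) = 605/2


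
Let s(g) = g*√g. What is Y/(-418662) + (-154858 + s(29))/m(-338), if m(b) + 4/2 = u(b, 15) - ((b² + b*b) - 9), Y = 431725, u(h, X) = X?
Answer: -16900661927/47825016246 - 29*√29/228466 ≈ -0.35407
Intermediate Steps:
s(g) = g^(3/2)
m(b) = 22 - 2*b² (m(b) = -2 + (15 - ((b² + b*b) - 9)) = -2 + (15 - ((b² + b²) - 9)) = -2 + (15 - (2*b² - 9)) = -2 + (15 - (-9 + 2*b²)) = -2 + (15 + (9 - 2*b²)) = -2 + (24 - 2*b²) = 22 - 2*b²)
Y/(-418662) + (-154858 + s(29))/m(-338) = 431725/(-418662) + (-154858 + 29^(3/2))/(22 - 2*(-338)²) = 431725*(-1/418662) + (-154858 + 29*√29)/(22 - 2*114244) = -431725/418662 + (-154858 + 29*√29)/(22 - 228488) = -431725/418662 + (-154858 + 29*√29)/(-228466) = -431725/418662 + (-154858 + 29*√29)*(-1/228466) = -431725/418662 + (77429/114233 - 29*√29/228466) = -16900661927/47825016246 - 29*√29/228466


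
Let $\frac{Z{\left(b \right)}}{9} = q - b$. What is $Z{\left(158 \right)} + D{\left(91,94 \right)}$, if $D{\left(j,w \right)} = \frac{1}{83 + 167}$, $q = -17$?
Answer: $- \frac{393749}{250} \approx -1575.0$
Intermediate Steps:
$D{\left(j,w \right)} = \frac{1}{250}$
$Z{\left(b \right)} = -153 - 9 b$ ($Z{\left(b \right)} = 9 \left(-17 - b\right) = -153 - 9 b$)
$Z{\left(158 \right)} + D{\left(91,94 \right)} = \left(-153 - 1422\right) + \frac{1}{250} = -1575 + \frac{1}{250} = - \frac{393749}{250}$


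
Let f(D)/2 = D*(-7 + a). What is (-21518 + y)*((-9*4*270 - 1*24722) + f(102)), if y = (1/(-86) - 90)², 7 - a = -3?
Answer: 1678374755005/3698 ≈ 4.5386e+8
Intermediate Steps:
a = 10 (a = 7 - 1*(-3) = 7 + 3 = 10)
y = 59923081/7396 (y = (-1/86 - 90)² = (-7741/86)² = 59923081/7396 ≈ 8102.1)
f(D) = 6*D (f(D) = 2*(D*(-7 + 10)) = 2*(D*3) = 2*(3*D) = 6*D)
(-21518 + y)*((-9*4*270 - 1*24722) + f(102)) = (-21518 + 59923081/7396)*((-9*4*270 - 1*24722) + 6*102) = -99224047*((-36*270 - 24722) + 612)/7396 = -99224047*((-9720 - 24722) + 612)/7396 = -99224047*(-34442 + 612)/7396 = -99224047/7396*(-33830) = 1678374755005/3698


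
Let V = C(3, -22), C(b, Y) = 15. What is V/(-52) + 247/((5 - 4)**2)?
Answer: 12829/52 ≈ 246.71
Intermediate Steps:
V = 15
V/(-52) + 247/((5 - 4)**2) = 15/(-52) + 247/((5 - 4)**2) = 15*(-1/52) + 247/(1**2) = -15/52 + 247/1 = -15/52 + 247*1 = -15/52 + 247 = 12829/52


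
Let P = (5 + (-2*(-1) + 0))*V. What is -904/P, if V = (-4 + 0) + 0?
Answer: 226/7 ≈ 32.286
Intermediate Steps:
V = -4 (V = -4 + 0 = -4)
P = -28 (P = (5 + (-2*(-1) + 0))*(-4) = (5 + (2 + 0))*(-4) = (5 + 2)*(-4) = 7*(-4) = -28)
-904/P = -904/(-28) = -904*(-1/28) = 226/7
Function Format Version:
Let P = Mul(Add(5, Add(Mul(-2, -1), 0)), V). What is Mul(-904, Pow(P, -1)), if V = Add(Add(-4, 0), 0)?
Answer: Rational(226, 7) ≈ 32.286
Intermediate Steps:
V = -4 (V = Add(-4, 0) = -4)
P = -28 (P = Mul(Add(5, Add(Mul(-2, -1), 0)), -4) = Mul(Add(5, Add(2, 0)), -4) = Mul(Add(5, 2), -4) = Mul(7, -4) = -28)
Mul(-904, Pow(P, -1)) = Mul(-904, Pow(-28, -1)) = Mul(-904, Rational(-1, 28)) = Rational(226, 7)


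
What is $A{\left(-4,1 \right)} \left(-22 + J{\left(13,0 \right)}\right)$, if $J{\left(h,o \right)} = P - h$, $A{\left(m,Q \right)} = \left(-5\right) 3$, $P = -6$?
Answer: $615$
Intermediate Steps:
$A{\left(m,Q \right)} = -15$
$J{\left(h,o \right)} = -6 - h$
$A{\left(-4,1 \right)} \left(-22 + J{\left(13,0 \right)}\right) = - 15 \left(-22 - 19\right) = \left(-15\right) \left(-41\right) = 615$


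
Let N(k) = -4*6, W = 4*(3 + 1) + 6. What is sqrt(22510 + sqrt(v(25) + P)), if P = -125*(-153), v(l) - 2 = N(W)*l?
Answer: sqrt(22510 + sqrt(18527)) ≈ 150.49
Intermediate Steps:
W = 22 (W = 4*4 + 6 = 16 + 6 = 22)
N(k) = -24
v(l) = 2 - 24*l
P = 19125
sqrt(22510 + sqrt(v(25) + P)) = sqrt(22510 + sqrt((2 - 24*25) + 19125)) = sqrt(22510 + sqrt((2 - 600) + 19125)) = sqrt(22510 + sqrt(-598 + 19125)) = sqrt(22510 + sqrt(18527))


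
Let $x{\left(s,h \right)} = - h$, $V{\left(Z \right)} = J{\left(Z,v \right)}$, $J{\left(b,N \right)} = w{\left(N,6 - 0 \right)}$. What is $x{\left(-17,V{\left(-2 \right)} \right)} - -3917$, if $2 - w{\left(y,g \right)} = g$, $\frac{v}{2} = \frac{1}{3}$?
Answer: $3921$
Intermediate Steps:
$v = \frac{2}{3} \approx 0.66667$
$w{\left(y,g \right)} = 2 - g$
$J{\left(b,N \right)} = -4$ ($J{\left(b,N \right)} = 2 - \left(6 - 0\right) = 2 - \left(6 + 0\right) = 2 - 6 = -4$)
$V{\left(Z \right)} = -4$
$x{\left(-17,V{\left(-2 \right)} \right)} - -3917 = \left(-1\right) \left(-4\right) - -3917 = 4 + 3917 = 3921$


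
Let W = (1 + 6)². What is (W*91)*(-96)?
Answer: -428064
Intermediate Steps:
W = 49 (W = 7² = 49)
(W*91)*(-96) = (49*91)*(-96) = 4459*(-96) = -428064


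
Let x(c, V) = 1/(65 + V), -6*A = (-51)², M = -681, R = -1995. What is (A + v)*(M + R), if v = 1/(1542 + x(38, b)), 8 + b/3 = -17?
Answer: 17886722514/15419 ≈ 1.1600e+6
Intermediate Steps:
b = -75 (b = -24 + 3*(-17) = -24 - 51 = -75)
A = -867/2 (A = -⅙*(-51)² = -⅙*2601 = -867/2 ≈ -433.50)
v = 10/15419 (v = 1/(1542 + 1/(65 - 75)) = 1/(1542 + 1/(-10)) = 1/(1542 - ⅒) = 1/(15419/10) = 10/15419 ≈ 0.00064855)
(A + v)*(M + R) = (-867/2 + 10/15419)*(-681 - 1995) = -13368253/30838*(-2676) = 17886722514/15419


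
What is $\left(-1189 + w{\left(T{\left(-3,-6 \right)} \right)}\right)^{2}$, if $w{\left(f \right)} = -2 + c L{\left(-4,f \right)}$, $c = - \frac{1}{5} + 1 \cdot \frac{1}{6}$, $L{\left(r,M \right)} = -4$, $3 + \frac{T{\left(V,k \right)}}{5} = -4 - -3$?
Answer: $\frac{319086769}{225} \approx 1.4182 \cdot 10^{6}$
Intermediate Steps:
$T{\left(V,k \right)} = -20$ ($T{\left(V,k \right)} = -15 + 5 \left(-4 - -3\right) = -15 + 5 \left(-4 + 3\right) = -15 + 5 \left(-1\right) = -15 - 5 = -20$)
$c = - \frac{1}{30}$ ($c = \left(-1\right) \frac{1}{5} + 1 \cdot \frac{1}{6} = - \frac{1}{5} + \frac{1}{6} = - \frac{1}{30} \approx -0.033333$)
$w{\left(f \right)} = - \frac{28}{15}$ ($w{\left(f \right)} = -2 - - \frac{2}{15} = -2 + \frac{2}{15} = - \frac{28}{15}$)
$\left(-1189 + w{\left(T{\left(-3,-6 \right)} \right)}\right)^{2} = \left(-1189 - \frac{28}{15}\right)^{2} = \left(- \frac{17863}{15}\right)^{2} = \frac{319086769}{225}$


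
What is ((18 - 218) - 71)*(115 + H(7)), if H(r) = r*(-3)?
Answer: -25474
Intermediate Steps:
H(r) = -3*r
((18 - 218) - 71)*(115 + H(7)) = ((18 - 218) - 71)*(115 - 3*7) = (-200 - 71)*(115 - 21) = -271*94 = -25474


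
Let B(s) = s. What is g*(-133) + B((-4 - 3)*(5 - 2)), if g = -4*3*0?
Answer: -21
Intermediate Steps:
g = 0 (g = -12*0 = 0)
g*(-133) + B((-4 - 3)*(5 - 2)) = 0*(-133) + (-4 - 3)*(5 - 2) = 0 - 7*3 = 0 - 21 = -21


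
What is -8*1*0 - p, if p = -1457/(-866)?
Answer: -1457/866 ≈ -1.6824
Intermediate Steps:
p = 1457/866 (p = -1457*(-1/866) = 1457/866 ≈ 1.6824)
-8*1*0 - p = -8*1*0 - 1*1457/866 = -8*0 - 1457/866 = 0 - 1457/866 = -1457/866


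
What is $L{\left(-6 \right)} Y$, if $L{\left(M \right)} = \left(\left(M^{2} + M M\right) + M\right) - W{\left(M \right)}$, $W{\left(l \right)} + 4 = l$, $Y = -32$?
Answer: $-2432$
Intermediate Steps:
$W{\left(l \right)} = -4 + l$
$L{\left(M \right)} = 4 + 2 M^{2}$ ($L{\left(M \right)} = \left(\left(M^{2} + M M\right) + M\right) - \left(-4 + M\right) = \left(\left(M^{2} + M^{2}\right) + M\right) - \left(-4 + M\right) = \left(2 M^{2} + M\right) - \left(-4 + M\right) = \left(M + 2 M^{2}\right) - \left(-4 + M\right) = 4 + 2 M^{2}$)
$L{\left(-6 \right)} Y = \left(4 + 2 \left(-6\right)^{2}\right) \left(-32\right) = \left(4 + 2 \cdot 36\right) \left(-32\right) = \left(4 + 72\right) \left(-32\right) = 76 \left(-32\right) = -2432$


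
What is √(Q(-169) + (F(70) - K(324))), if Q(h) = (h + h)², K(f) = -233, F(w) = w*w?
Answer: √119377 ≈ 345.51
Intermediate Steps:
F(w) = w²
Q(h) = 4*h² (Q(h) = (2*h)² = 4*h²)
√(Q(-169) + (F(70) - K(324))) = √(4*(-169)² + (70² - 1*(-233))) = √(4*28561 + (4900 + 233)) = √(114244 + 5133) = √119377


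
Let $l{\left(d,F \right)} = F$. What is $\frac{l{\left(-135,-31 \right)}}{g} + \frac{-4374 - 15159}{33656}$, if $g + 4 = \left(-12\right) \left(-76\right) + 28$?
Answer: $- \frac{1207889}{1968876} \approx -0.61349$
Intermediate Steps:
$g = 936$ ($g = -4 + \left(\left(-12\right) \left(-76\right) + 28\right) = -4 + \left(912 + 28\right) = -4 + 940 = 936$)
$\frac{l{\left(-135,-31 \right)}}{g} + \frac{-4374 - 15159}{33656} = - \frac{31}{936} + \frac{-4374 - 15159}{33656} = \left(-31\right) \frac{1}{936} - \frac{19533}{33656} = - \frac{31}{936} - \frac{19533}{33656} = - \frac{1207889}{1968876}$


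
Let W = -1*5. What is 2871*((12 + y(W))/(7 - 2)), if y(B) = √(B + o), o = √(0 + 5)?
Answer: 34452/5 + 2871*√(-5 + √5)/5 ≈ 6890.4 + 954.61*I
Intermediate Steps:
W = -5
o = √5 ≈ 2.2361
y(B) = √(B + √5)
2871*((12 + y(W))/(7 - 2)) = 2871*((12 + √(-5 + √5))/(7 - 2)) = 2871*((12 + √(-5 + √5))/5) = 2871*((12 + √(-5 + √5))*(⅕)) = 2871*(12/5 + √(-5 + √5)/5) = 34452/5 + 2871*√(-5 + √5)/5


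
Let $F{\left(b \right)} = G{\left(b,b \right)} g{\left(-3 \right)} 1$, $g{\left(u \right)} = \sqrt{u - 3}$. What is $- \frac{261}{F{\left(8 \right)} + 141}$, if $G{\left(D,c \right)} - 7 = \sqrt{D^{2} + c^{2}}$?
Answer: $- \frac{261}{141 + i \sqrt{6} \left(7 + 8 \sqrt{2}\right)} \approx -1.6809 + 0.53479 i$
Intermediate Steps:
$g{\left(u \right)} = \sqrt{-3 + u}$
$G{\left(D,c \right)} = 7 + \sqrt{D^{2} + c^{2}}$
$F{\left(b \right)} = i \sqrt{6} \left(7 + \sqrt{2} \sqrt{b^{2}}\right)$ ($F{\left(b \right)} = \left(7 + \sqrt{b^{2} + b^{2}}\right) \sqrt{-3 - 3} \cdot 1 = \left(7 + \sqrt{2 b^{2}}\right) \sqrt{-6} \cdot 1 = \left(7 + \sqrt{2} \sqrt{b^{2}}\right) i \sqrt{6} \cdot 1 = i \sqrt{6} \left(7 + \sqrt{2} \sqrt{b^{2}}\right) 1 = i \sqrt{6} \left(7 + \sqrt{2} \sqrt{b^{2}}\right)$)
$- \frac{261}{F{\left(8 \right)} + 141} = - \frac{261}{i \sqrt{6} \left(7 + \sqrt{2} \sqrt{8^{2}}\right) + 141} = - \frac{261}{i \sqrt{6} \left(7 + \sqrt{2} \sqrt{64}\right) + 141} = - \frac{261}{i \sqrt{6} \left(7 + \sqrt{2} \cdot 8\right) + 141} = - \frac{261}{i \sqrt{6} \left(7 + 8 \sqrt{2}\right) + 141} = - \frac{261}{141 + i \sqrt{6} \left(7 + 8 \sqrt{2}\right)}$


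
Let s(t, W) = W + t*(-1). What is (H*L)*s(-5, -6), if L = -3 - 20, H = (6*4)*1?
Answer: 552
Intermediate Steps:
s(t, W) = W - t
H = 24 (H = 24*1 = 24)
L = -23
(H*L)*s(-5, -6) = (24*(-23))*(-6 - 1*(-5)) = -552*(-6 + 5) = -552*(-1) = 552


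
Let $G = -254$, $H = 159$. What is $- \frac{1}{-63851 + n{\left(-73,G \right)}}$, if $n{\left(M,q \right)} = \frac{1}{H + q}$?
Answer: $\frac{95}{6065846} \approx 1.5661 \cdot 10^{-5}$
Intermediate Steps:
$n{\left(M,q \right)} = \frac{1}{159 + q}$
$- \frac{1}{-63851 + n{\left(-73,G \right)}} = - \frac{1}{-63851 + \frac{1}{159 - 254}} = - \frac{1}{-63851 + \frac{1}{-95}} = - \frac{1}{-63851 - \frac{1}{95}} = - \frac{1}{- \frac{6065846}{95}} = \left(-1\right) \left(- \frac{95}{6065846}\right) = \frac{95}{6065846}$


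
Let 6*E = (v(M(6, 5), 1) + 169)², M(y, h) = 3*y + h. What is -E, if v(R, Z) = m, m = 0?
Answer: -28561/6 ≈ -4760.2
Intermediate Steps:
M(y, h) = h + 3*y
v(R, Z) = 0
E = 28561/6 (E = (0 + 169)²/6 = (⅙)*169² = (⅙)*28561 = 28561/6 ≈ 4760.2)
-E = -1*28561/6 = -28561/6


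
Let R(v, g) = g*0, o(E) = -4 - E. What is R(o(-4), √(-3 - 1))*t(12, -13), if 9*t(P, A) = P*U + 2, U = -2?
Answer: 0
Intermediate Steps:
R(v, g) = 0
t(P, A) = 2/9 - 2*P/9 (t(P, A) = (P*(-2) + 2)/9 = (-2*P + 2)/9 = (2 - 2*P)/9 = 2/9 - 2*P/9)
R(o(-4), √(-3 - 1))*t(12, -13) = 0*(2/9 - 2/9*12) = 0*(2/9 - 8/3) = 0*(-22/9) = 0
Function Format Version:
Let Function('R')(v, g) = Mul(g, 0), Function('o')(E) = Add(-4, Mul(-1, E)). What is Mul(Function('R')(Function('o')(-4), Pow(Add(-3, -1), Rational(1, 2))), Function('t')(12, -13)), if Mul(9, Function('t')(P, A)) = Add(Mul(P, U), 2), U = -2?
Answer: 0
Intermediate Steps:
Function('R')(v, g) = 0
Function('t')(P, A) = Add(Rational(2, 9), Mul(Rational(-2, 9), P)) (Function('t')(P, A) = Mul(Rational(1, 9), Add(Mul(P, -2), 2)) = Mul(Rational(1, 9), Add(Mul(-2, P), 2)) = Mul(Rational(1, 9), Add(2, Mul(-2, P))) = Add(Rational(2, 9), Mul(Rational(-2, 9), P)))
Mul(Function('R')(Function('o')(-4), Pow(Add(-3, -1), Rational(1, 2))), Function('t')(12, -13)) = Mul(0, Add(Rational(2, 9), Mul(Rational(-2, 9), 12))) = Mul(0, Add(Rational(2, 9), Rational(-8, 3))) = Mul(0, Rational(-22, 9)) = 0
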